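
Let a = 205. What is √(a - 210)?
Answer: I*√5 ≈ 2.2361*I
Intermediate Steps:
√(a - 210) = √(205 - 210) = √(-5) = I*√5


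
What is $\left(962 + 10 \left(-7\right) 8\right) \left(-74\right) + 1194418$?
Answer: $1164670$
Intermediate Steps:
$\left(962 + 10 \left(-7\right) 8\right) \left(-74\right) + 1194418 = \left(962 - 560\right) \left(-74\right) + 1194418 = 402 \left(-74\right) + 1194418 = -29748 + 1194418 = 1164670$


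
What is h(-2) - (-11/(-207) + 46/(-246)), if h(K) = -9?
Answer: -75247/8487 ≈ -8.8661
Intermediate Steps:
h(-2) - (-11/(-207) + 46/(-246)) = -9 - (-11/(-207) + 46/(-246)) = -9 - (-11*(-1/207) + 46*(-1/246)) = -9 - (11/207 - 23/123) = -9 - 1*(-1136/8487) = -9 + 1136/8487 = -75247/8487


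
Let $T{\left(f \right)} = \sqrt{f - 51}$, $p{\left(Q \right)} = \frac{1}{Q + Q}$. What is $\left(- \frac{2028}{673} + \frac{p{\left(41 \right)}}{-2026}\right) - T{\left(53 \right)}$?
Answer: $- \frac{336916369}{111806836} - \sqrt{2} \approx -4.4276$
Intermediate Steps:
$p{\left(Q \right)} = \frac{1}{2 Q}$
$T{\left(f \right)} = \sqrt{-51 + f}$
$\left(- \frac{2028}{673} + \frac{p{\left(41 \right)}}{-2026}\right) - T{\left(53 \right)} = \left(- \frac{2028}{673} + \frac{\frac{1}{2} \cdot \frac{1}{41}}{-2026}\right) - \sqrt{-51 + 53} = \left(\left(-2028\right) \frac{1}{673} + \frac{1}{2} \cdot \frac{1}{41} \left(- \frac{1}{2026}\right)\right) - \sqrt{2} = \left(- \frac{2028}{673} + \frac{1}{82} \left(- \frac{1}{2026}\right)\right) - \sqrt{2} = \left(- \frac{2028}{673} - \frac{1}{166132}\right) - \sqrt{2} = - \frac{336916369}{111806836} - \sqrt{2}$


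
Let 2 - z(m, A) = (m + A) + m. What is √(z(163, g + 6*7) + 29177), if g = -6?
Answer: √28817 ≈ 169.76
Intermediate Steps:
z(m, A) = 2 - A - 2*m (z(m, A) = 2 - ((m + A) + m) = 2 - ((A + m) + m) = 2 - (A + 2*m) = 2 + (-A - 2*m) = 2 - A - 2*m)
√(z(163, g + 6*7) + 29177) = √((2 - (-6 + 6*7) - 2*163) + 29177) = √((2 - (-6 + 42) - 326) + 29177) = √((2 - 1*36 - 326) + 29177) = √((2 - 36 - 326) + 29177) = √(-360 + 29177) = √28817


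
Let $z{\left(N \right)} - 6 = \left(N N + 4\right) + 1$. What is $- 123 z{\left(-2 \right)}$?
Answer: $-1845$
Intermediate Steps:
$z{\left(N \right)} = 11 + N^{2}$ ($z{\left(N \right)} = 6 + \left(\left(N N + 4\right) + 1\right) = 6 + \left(\left(N^{2} + 4\right) + 1\right) = 6 + \left(\left(4 + N^{2}\right) + 1\right) = 6 + \left(5 + N^{2}\right) = 11 + N^{2}$)
$- 123 z{\left(-2 \right)} = - 123 \left(11 + \left(-2\right)^{2}\right) = - 123 \left(11 + 4\right) = \left(-123\right) 15 = -1845$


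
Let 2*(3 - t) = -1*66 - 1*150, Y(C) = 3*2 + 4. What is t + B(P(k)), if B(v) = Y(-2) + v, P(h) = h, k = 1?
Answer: 122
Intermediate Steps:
Y(C) = 10 (Y(C) = 6 + 4 = 10)
B(v) = 10 + v
t = 111 (t = 3 - (-1*66 - 1*150)/2 = 3 - (-66 - 150)/2 = 3 - ½*(-216) = 3 + 108 = 111)
t + B(P(k)) = 111 + (10 + 1) = 111 + 11 = 122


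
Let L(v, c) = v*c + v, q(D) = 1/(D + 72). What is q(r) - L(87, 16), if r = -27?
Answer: -66554/45 ≈ -1479.0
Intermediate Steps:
q(D) = 1/(72 + D)
L(v, c) = v + c*v (L(v, c) = c*v + v = v + c*v)
q(r) - L(87, 16) = 1/(72 - 27) - 87*(1 + 16) = 1/45 - 87*17 = 1/45 - 1*1479 = 1/45 - 1479 = -66554/45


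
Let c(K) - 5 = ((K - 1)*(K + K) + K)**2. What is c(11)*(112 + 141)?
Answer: 13501598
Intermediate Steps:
c(K) = 5 + (K + 2*K*(-1 + K))**2 (c(K) = 5 + ((K - 1)*(K + K) + K)**2 = 5 + ((-1 + K)*(2*K) + K)**2 = 5 + (2*K*(-1 + K) + K)**2 = 5 + (K + 2*K*(-1 + K))**2)
c(11)*(112 + 141) = (5 + 11**2*(-1 + 2*11)**2)*(112 + 141) = (5 + 121*(-1 + 22)**2)*253 = (5 + 121*21**2)*253 = (5 + 121*441)*253 = (5 + 53361)*253 = 53366*253 = 13501598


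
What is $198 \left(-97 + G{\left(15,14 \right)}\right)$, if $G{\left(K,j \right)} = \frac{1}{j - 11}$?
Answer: $-19140$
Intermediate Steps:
$G{\left(K,j \right)} = \frac{1}{-11 + j}$
$198 \left(-97 + G{\left(15,14 \right)}\right) = 198 \left(-97 + \frac{1}{-11 + 14}\right) = 198 \left(-97 + \frac{1}{3}\right) = 198 \left(- \frac{290}{3}\right) = -19140$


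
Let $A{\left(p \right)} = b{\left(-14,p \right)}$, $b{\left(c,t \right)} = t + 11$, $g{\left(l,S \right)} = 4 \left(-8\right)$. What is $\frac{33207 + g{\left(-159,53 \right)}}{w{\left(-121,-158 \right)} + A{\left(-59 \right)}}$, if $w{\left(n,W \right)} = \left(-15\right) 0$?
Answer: $- \frac{33175}{48} \approx -691.15$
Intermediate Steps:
$w{\left(n,W \right)} = 0$
$g{\left(l,S \right)} = -32$
$b{\left(c,t \right)} = 11 + t$
$A{\left(p \right)} = 11 + p$
$\frac{33207 + g{\left(-159,53 \right)}}{w{\left(-121,-158 \right)} + A{\left(-59 \right)}} = \frac{33207 - 32}{0 + \left(11 - 59\right)} = \frac{33175}{0 - 48} = \frac{33175}{-48} = 33175 \left(- \frac{1}{48}\right) = - \frac{33175}{48}$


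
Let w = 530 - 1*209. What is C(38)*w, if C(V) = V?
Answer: 12198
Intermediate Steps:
w = 321 (w = 530 - 209 = 321)
C(38)*w = 38*321 = 12198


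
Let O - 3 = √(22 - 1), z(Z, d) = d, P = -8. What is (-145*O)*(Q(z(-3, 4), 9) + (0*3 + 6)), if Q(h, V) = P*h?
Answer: 11310 + 3770*√21 ≈ 28586.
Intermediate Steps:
O = 3 + √21 (O = 3 + √(22 - 1) = 3 + √21 ≈ 7.5826)
Q(h, V) = -8*h
(-145*O)*(Q(z(-3, 4), 9) + (0*3 + 6)) = (-145*(3 + √21))*(-8*4 + (0*3 + 6)) = (-435 - 145*√21)*(-32 + (0 + 6)) = (-435 - 145*√21)*(-32 + 6) = (-435 - 145*√21)*(-26) = 11310 + 3770*√21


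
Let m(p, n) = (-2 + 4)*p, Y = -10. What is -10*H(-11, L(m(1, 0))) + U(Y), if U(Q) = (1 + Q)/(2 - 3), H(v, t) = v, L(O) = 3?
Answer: 119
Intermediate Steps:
m(p, n) = 2*p
U(Q) = -1 - Q (U(Q) = (1 + Q)/(-1) = (1 + Q)*(-1) = -1 - Q)
-10*H(-11, L(m(1, 0))) + U(Y) = -10*(-11) + (-1 - 1*(-10)) = 110 + (-1 + 10) = 110 + 9 = 119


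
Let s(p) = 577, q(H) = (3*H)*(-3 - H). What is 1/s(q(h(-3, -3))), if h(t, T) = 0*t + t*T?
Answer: 1/577 ≈ 0.0017331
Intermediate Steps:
h(t, T) = T*t (h(t, T) = 0 + T*t = T*t)
q(H) = 3*H*(-3 - H)
1/s(q(h(-3, -3))) = 1/577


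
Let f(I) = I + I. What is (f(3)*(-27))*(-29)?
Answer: 4698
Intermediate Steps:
f(I) = 2*I
(f(3)*(-27))*(-29) = ((2*3)*(-27))*(-29) = (6*(-27))*(-29) = -162*(-29) = 4698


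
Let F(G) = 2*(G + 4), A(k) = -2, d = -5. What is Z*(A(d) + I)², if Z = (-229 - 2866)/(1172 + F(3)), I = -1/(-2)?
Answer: -27855/4744 ≈ -5.8716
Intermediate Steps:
I = ½ (I = -1*(-½) = ½ ≈ 0.50000)
F(G) = 8 + 2*G (F(G) = 2*(4 + G) = 8 + 2*G)
Z = -3095/1186 (Z = (-229 - 2866)/(1172 + (8 + 2*3)) = -3095/(1172 + (8 + 6)) = -3095/(1172 + 14) = -3095/1186 ≈ -2.6096)
Z*(A(d) + I)² = -3095*(-2 + ½)²/1186 = -3095*(-3/2)²/1186 = -3095/1186*9/4 = -27855/4744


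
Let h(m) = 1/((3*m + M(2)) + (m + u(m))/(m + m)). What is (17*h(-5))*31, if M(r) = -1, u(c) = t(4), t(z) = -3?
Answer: -2635/76 ≈ -34.671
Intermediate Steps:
u(c) = -3
h(m) = 1/(-1 + 3*m + (-3 + m)/(2*m)) (h(m) = 1/((3*m - 1) + (m - 3)/(m + m)) = 1/((-1 + 3*m) + (-3 + m)/((2*m))) = 1/((-1 + 3*m) + (-3 + m)*(1/(2*m))) = 1/((-1 + 3*m) + (-3 + m)/(2*m)) = 1/(-1 + 3*m + (-3 + m)/(2*m)))
(17*h(-5))*31 = (17*(2*(-5)/(-3 - 1*(-5) + 6*(-5)²)))*31 = (17*(2*(-5)/(-3 + 5 + 6*25)))*31 = (17*(2*(-5)/(-3 + 5 + 150)))*31 = (17*(2*(-5)/152))*31 = (17*(2*(-5)*(1/152)))*31 = (17*(-5/76))*31 = -85/76*31 = -2635/76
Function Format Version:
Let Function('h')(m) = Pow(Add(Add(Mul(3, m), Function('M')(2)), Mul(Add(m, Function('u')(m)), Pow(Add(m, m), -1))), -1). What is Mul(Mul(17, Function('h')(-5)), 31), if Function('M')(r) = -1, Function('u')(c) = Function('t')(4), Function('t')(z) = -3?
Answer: Rational(-2635, 76) ≈ -34.671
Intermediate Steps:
Function('u')(c) = -3
Function('h')(m) = Pow(Add(-1, Mul(3, m), Mul(Rational(1, 2), Pow(m, -1), Add(-3, m))), -1) (Function('h')(m) = Pow(Add(Add(Mul(3, m), -1), Mul(Add(m, -3), Pow(Add(m, m), -1))), -1) = Pow(Add(Add(-1, Mul(3, m)), Mul(Add(-3, m), Pow(Mul(2, m), -1))), -1) = Pow(Add(Add(-1, Mul(3, m)), Mul(Add(-3, m), Mul(Rational(1, 2), Pow(m, -1)))), -1) = Pow(Add(Add(-1, Mul(3, m)), Mul(Rational(1, 2), Pow(m, -1), Add(-3, m))), -1) = Pow(Add(-1, Mul(3, m), Mul(Rational(1, 2), Pow(m, -1), Add(-3, m))), -1))
Mul(Mul(17, Function('h')(-5)), 31) = Mul(Mul(17, Mul(2, -5, Pow(Add(-3, Mul(-1, -5), Mul(6, Pow(-5, 2))), -1))), 31) = Mul(Mul(17, Mul(2, -5, Pow(Add(-3, 5, Mul(6, 25)), -1))), 31) = Mul(Mul(17, Mul(2, -5, Pow(Add(-3, 5, 150), -1))), 31) = Mul(Mul(17, Mul(2, -5, Pow(152, -1))), 31) = Mul(Mul(17, Mul(2, -5, Rational(1, 152))), 31) = Mul(Mul(17, Rational(-5, 76)), 31) = Mul(Rational(-85, 76), 31) = Rational(-2635, 76)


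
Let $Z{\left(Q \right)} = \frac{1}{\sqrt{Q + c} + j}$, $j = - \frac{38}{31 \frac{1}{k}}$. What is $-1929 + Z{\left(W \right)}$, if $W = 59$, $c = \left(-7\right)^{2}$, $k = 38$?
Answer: $- \frac{955516264}{495337} - \frac{2883 \sqrt{3}}{990674} \approx -1929.0$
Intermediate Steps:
$c = 49$
$j = - \frac{1444}{31}$ ($j = - \frac{38}{31 \cdot \frac{1}{38}} = - \frac{38}{\frac{31}{38}} = \left(-38\right) \frac{38}{31} = - \frac{1444}{31} \approx -46.581$)
$Z{\left(Q \right)} = \frac{1}{- \frac{1444}{31} + \sqrt{49 + Q}}$ ($Z{\left(Q \right)} = \frac{1}{\sqrt{Q + 49} - \frac{1444}{31}} = \frac{1}{\sqrt{49 + Q} - \frac{1444}{31}} = \frac{1}{- \frac{1444}{31} + \sqrt{49 + Q}}$)
$-1929 + Z{\left(W \right)} = -1929 + \frac{31}{-1444 + 31 \sqrt{49 + 59}} = -1929 + \frac{31}{-1444 + 31 \sqrt{108}} = -1929 + \frac{31}{-1444 + 31 \cdot 6 \sqrt{3}} = -1929 + \frac{31}{-1444 + 186 \sqrt{3}}$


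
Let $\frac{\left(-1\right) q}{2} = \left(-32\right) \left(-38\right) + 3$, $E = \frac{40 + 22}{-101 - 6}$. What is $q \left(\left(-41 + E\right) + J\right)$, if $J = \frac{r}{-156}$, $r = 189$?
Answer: $\frac{290230491}{2782} \approx 1.0432 \cdot 10^{5}$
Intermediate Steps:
$E = - \frac{62}{107}$ ($E = \frac{62}{-107} = 62 \left(- \frac{1}{107}\right) = - \frac{62}{107} \approx -0.57944$)
$J = - \frac{63}{52}$ ($J = \frac{189}{-156} = 189 \left(- \frac{1}{156}\right) = - \frac{63}{52} \approx -1.2115$)
$q = -2438$ ($q = - 2 \left(\left(-32\right) \left(-38\right) + 3\right) = - 2 \left(1216 + 3\right) = \left(-2\right) 1219 = -2438$)
$q \left(\left(-41 + E\right) + J\right) = - 2438 \left(\left(-41 - \frac{62}{107}\right) - \frac{63}{52}\right) = - 2438 \left(- \frac{4449}{107} - \frac{63}{52}\right) = \left(-2438\right) \left(- \frac{238089}{5564}\right) = \frac{290230491}{2782}$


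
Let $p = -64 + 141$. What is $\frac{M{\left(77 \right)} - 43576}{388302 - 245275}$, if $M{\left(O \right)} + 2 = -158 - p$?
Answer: $- \frac{43813}{143027} \approx -0.30633$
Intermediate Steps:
$p = 77$
$M{\left(O \right)} = -237$ ($M{\left(O \right)} = -2 - 235 = -237$)
$\frac{M{\left(77 \right)} - 43576}{388302 - 245275} = \frac{-237 - 43576}{388302 - 245275} = - \frac{43813}{143027}$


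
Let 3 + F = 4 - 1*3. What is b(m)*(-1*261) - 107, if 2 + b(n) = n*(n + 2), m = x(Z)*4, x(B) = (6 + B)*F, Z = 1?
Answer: -788849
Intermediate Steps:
F = -2 (F = -3 + (4 - 1*3) = -3 + (4 - 3) = -3 + 1 = -2)
x(B) = -12 - 2*B (x(B) = (6 + B)*(-2) = -12 - 2*B)
m = -56 (m = (-12 - 2*1)*4 = (-12 - 2)*4 = -14*4 = -56)
b(n) = -2 + n*(2 + n) (b(n) = -2 + n*(n + 2) = -2 + n*(2 + n))
b(m)*(-1*261) - 107 = (-2 + (-56)² + 2*(-56))*(-1*261) - 107 = (-2 + 3136 - 112)*(-261) - 107 = 3022*(-261) - 107 = -788742 - 107 = -788849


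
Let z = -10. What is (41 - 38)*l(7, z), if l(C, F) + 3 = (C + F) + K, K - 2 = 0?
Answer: -12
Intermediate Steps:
K = 2 (K = 2 + 0 = 2)
l(C, F) = -1 + C + F (l(C, F) = -3 + ((C + F) + 2) = -3 + (2 + C + F) = -1 + C + F)
(41 - 38)*l(7, z) = (41 - 38)*(-1 + 7 - 10) = 3*(-4) = -12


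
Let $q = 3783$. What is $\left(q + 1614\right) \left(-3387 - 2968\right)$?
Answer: $-34297935$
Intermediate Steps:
$\left(q + 1614\right) \left(-3387 - 2968\right) = \left(3783 + 1614\right) \left(-3387 - 2968\right) = 5397 \left(-6355\right) = -34297935$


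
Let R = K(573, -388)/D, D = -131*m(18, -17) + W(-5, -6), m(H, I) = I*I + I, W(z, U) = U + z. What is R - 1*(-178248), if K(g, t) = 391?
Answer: 6353293073/35643 ≈ 1.7825e+5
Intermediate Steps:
m(H, I) = I + I**2 (m(H, I) = I**2 + I = I + I**2)
D = -35643 (D = -(-2227)*(1 - 17) + (-6 - 5) = -(-2227)*(-16) - 11 = -131*272 - 11 = -35632 - 11 = -35643)
R = -391/35643 (R = 391/(-35643) = 391*(-1/35643) = -391/35643 ≈ -0.010970)
R - 1*(-178248) = -391/35643 - 1*(-178248) = -391/35643 + 178248 = 6353293073/35643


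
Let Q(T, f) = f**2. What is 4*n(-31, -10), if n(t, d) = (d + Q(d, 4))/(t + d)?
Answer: -24/41 ≈ -0.58537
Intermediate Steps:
n(t, d) = (16 + d)/(d + t) (n(t, d) = (d + 4**2)/(t + d) = (d + 16)/(d + t) = (16 + d)/(d + t))
4*n(-31, -10) = 4*((16 - 10)/(-10 - 31)) = 4*(6/(-41)) = 4*(-1/41*6) = 4*(-6/41) = -24/41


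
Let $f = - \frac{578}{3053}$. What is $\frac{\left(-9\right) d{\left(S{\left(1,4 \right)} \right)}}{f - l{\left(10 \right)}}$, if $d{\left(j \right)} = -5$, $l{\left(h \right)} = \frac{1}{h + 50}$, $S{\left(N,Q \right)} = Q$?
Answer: $- \frac{8243100}{37733} \approx -218.46$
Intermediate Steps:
$l{\left(h \right)} = \frac{1}{50 + h}$
$f = - \frac{578}{3053}$ ($f = \left(-578\right) \frac{1}{3053} = - \frac{578}{3053} \approx -0.18932$)
$\frac{\left(-9\right) d{\left(S{\left(1,4 \right)} \right)}}{f - l{\left(10 \right)}} = \frac{\left(-9\right) \left(-5\right)}{- \frac{578}{3053} - \frac{1}{50 + 10}} = \frac{45}{- \frac{578}{3053} - \frac{1}{60}} = \frac{45}{- \frac{37733}{183180}} = 45 \left(- \frac{183180}{37733}\right) = - \frac{8243100}{37733}$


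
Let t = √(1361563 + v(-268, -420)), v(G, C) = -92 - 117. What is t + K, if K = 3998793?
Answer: 3998793 + √1361354 ≈ 4.0000e+6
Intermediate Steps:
v(G, C) = -209
t = √1361354 (t = √(1361563 - 209) = √1361354 ≈ 1166.8)
t + K = √1361354 + 3998793 = 3998793 + √1361354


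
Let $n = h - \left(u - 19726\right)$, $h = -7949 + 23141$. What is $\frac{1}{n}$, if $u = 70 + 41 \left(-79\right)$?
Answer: $\frac{1}{38087} \approx 2.6256 \cdot 10^{-5}$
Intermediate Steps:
$h = 15192$
$u = -3169$ ($u = 70 - 3239 = -3169$)
$n = 38087$ ($n = 15192 - \left(-3169 - 19726\right) = 15192 - -22895 = 15192 + 22895 = 38087$)
$\frac{1}{n} = \frac{1}{38087}$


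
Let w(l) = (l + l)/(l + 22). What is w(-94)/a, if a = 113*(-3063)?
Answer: -47/6230142 ≈ -7.5440e-6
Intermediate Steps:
w(l) = 2*l/(22 + l) (w(l) = (2*l)/(22 + l) = 2*l/(22 + l))
a = -346119
w(-94)/a = (2*(-94)/(22 - 94))/(-346119) = (2*(-94)/(-72))*(-1/346119) = (2*(-94)*(-1/72))*(-1/346119) = (47/18)*(-1/346119) = -47/6230142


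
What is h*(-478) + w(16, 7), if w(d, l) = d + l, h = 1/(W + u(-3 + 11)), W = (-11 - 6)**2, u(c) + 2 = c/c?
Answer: 3073/144 ≈ 21.340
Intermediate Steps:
u(c) = -1 (u(c) = -2 + c/c = -2 + 1 = -1)
W = 289 (W = (-17)**2 = 289)
h = 1/288 (h = 1/(289 - 1) = 1/288 ≈ 0.0034722)
h*(-478) + w(16, 7) = (1/288)*(-478) + (16 + 7) = -239/144 + 23 = 3073/144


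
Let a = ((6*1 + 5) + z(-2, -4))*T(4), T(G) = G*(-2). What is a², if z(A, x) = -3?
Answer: 4096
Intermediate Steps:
T(G) = -2*G
a = -64 (a = ((6*1 + 5) - 3)*(-2*4) = ((6 + 5) - 3)*(-8) = (11 - 3)*(-8) = 8*(-8) = -64)
a² = (-64)² = 4096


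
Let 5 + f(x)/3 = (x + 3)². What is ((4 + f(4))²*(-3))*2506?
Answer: -139052928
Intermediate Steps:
f(x) = -15 + 3*(3 + x)² (f(x) = -15 + 3*(x + 3)² = -15 + 3*(3 + x)²)
((4 + f(4))²*(-3))*2506 = ((4 + (-15 + 3*(3 + 4)²))²*(-3))*2506 = ((4 + (-15 + 3*7²))²*(-3))*2506 = ((4 + (-15 + 3*49))²*(-3))*2506 = ((4 + (-15 + 147))²*(-3))*2506 = ((4 + 132)²*(-3))*2506 = (136²*(-3))*2506 = (18496*(-3))*2506 = -55488*2506 = -139052928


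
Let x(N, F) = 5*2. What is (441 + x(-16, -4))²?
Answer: 203401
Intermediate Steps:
x(N, F) = 10
(441 + x(-16, -4))² = (441 + 10)² = 451² = 203401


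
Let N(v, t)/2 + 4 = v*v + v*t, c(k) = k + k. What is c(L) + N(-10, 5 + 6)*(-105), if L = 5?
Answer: 2950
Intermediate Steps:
c(k) = 2*k
N(v, t) = -8 + 2*v² + 2*t*v (N(v, t) = -8 + 2*(v*v + v*t) = -8 + 2*(v² + t*v) = -8 + (2*v² + 2*t*v) = -8 + 2*v² + 2*t*v)
c(L) + N(-10, 5 + 6)*(-105) = 2*5 + (-8 + 2*(-10)² + 2*(5 + 6)*(-10))*(-105) = 10 + (-8 + 2*100 + 2*11*(-10))*(-105) = 10 + (-8 + 200 - 220)*(-105) = 10 - 28*(-105) = 10 + 2940 = 2950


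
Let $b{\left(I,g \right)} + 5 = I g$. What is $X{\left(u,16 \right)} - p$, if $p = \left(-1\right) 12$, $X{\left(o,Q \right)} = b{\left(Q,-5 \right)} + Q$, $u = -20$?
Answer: $-57$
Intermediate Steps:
$b{\left(I,g \right)} = -5 + I g$
$X{\left(o,Q \right)} = -5 - 4 Q$ ($X{\left(o,Q \right)} = \left(-5 + Q \left(-5\right)\right) + Q = \left(-5 - 5 Q\right) + Q = -5 - 4 Q$)
$p = -12$
$X{\left(u,16 \right)} - p = \left(-5 - 64\right) - -12 = \left(-5 - 64\right) + 12 = -69 + 12 = -57$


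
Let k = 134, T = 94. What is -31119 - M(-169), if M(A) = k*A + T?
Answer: -8567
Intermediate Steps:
M(A) = 94 + 134*A (M(A) = 134*A + 94 = 94 + 134*A)
-31119 - M(-169) = -31119 - (94 + 134*(-169)) = -31119 - (94 - 22646) = -31119 - 1*(-22552) = -31119 + 22552 = -8567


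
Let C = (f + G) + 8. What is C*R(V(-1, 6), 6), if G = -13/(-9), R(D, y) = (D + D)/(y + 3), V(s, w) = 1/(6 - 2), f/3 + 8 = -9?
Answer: -187/81 ≈ -2.3086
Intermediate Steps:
f = -51 (f = -24 + 3*(-9) = -24 - 27 = -51)
V(s, w) = ¼ (V(s, w) = 1/4 = ¼)
R(D, y) = 2*D/(3 + y) (R(D, y) = (2*D)/(3 + y) = 2*D/(3 + y))
G = 13/9 (G = -13*(-⅑) = 13/9 ≈ 1.4444)
C = -374/9 (C = (-51 + 13/9) + 8 = -446/9 + 8 = -374/9 ≈ -41.556)
C*R(V(-1, 6), 6) = -748/(9*4*(3 + 6)) = -748/(9*4*9) = -374/9*1/18 = -187/81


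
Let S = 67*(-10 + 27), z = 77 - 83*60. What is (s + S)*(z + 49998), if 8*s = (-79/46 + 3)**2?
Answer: 869633309935/16928 ≈ 5.1372e+7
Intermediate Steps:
z = -4903 (z = 77 - 4980 = -4903)
s = 3481/16928 (s = (-79/46 + 3)**2/8 = (59/46)**2/8 = (1/8)*(3481/2116) = 3481/16928 ≈ 0.20564)
S = 1139 (S = 67*17 = 1139)
(s + S)*(z + 49998) = (3481/16928 + 1139)*(-4903 + 49998) = (19284473/16928)*45095 = 869633309935/16928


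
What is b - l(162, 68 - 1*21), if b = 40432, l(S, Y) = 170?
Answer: 40262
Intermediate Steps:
b - l(162, 68 - 1*21) = 40432 - 1*170 = 40432 - 170 = 40262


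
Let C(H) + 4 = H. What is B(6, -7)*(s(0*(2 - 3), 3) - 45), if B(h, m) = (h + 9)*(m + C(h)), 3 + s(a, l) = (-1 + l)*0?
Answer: 3600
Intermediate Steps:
C(H) = -4 + H
s(a, l) = -3 (s(a, l) = -3 + (-1 + l)*0 = -3 + 0 = -3)
B(h, m) = (9 + h)*(-4 + h + m) (B(h, m) = (h + 9)*(m + (-4 + h)) = (9 + h)*(-4 + h + m))
B(6, -7)*(s(0*(2 - 3), 3) - 45) = (-36 + 6² + 5*6 + 9*(-7) + 6*(-7))*(-3 - 45) = (-36 + 36 + 30 - 63 - 42)*(-48) = -75*(-48) = 3600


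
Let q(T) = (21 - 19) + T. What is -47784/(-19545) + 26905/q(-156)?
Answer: -172833163/1003310 ≈ -172.26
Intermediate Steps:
q(T) = 2 + T
-47784/(-19545) + 26905/q(-156) = -47784/(-19545) + 26905/(2 - 156) = -47784*(-1/19545) + 26905/(-154) = 15928/6515 + 26905*(-1/154) = 15928/6515 - 26905/154 = -172833163/1003310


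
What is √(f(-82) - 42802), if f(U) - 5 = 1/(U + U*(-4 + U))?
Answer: I*√2079116770330/6970 ≈ 206.87*I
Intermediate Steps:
f(U) = 5 + 1/(U + U*(-4 + U))
√(f(-82) - 42802) = √((1 - 15*(-82) + 5*(-82)²)/((-82)*(-3 - 82)) - 42802) = √(-1/82*(1 + 1230 + 5*6724)/(-85) - 42802) = √(-1/82*(-1/85)*(1 + 1230 + 33620) - 42802) = √(-1/82*(-1/85)*34851 - 42802) = √(34851/6970 - 42802) = √(-298295089/6970) = I*√2079116770330/6970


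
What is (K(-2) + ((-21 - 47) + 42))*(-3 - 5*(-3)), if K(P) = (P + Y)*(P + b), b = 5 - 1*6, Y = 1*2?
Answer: -312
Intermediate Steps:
Y = 2
b = -1 (b = 5 - 6 = -1)
K(P) = (-1 + P)*(2 + P) (K(P) = (P + 2)*(P - 1) = (2 + P)*(-1 + P) = (-1 + P)*(2 + P))
(K(-2) + ((-21 - 47) + 42))*(-3 - 5*(-3)) = ((-2 - 2 + (-2)²) + ((-21 - 47) + 42))*(-3 - 5*(-3)) = ((-2 - 2 + 4) + (-68 + 42))*(-3 + 15) = (0 - 26)*12 = -26*12 = -312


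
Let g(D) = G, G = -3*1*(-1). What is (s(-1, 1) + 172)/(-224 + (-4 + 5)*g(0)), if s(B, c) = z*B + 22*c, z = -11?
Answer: -205/221 ≈ -0.92760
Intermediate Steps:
s(B, c) = -11*B + 22*c
G = 3 (G = -3*(-1) = 3)
g(D) = 3
(s(-1, 1) + 172)/(-224 + (-4 + 5)*g(0)) = ((-11*(-1) + 22*1) + 172)/(-224 + (-4 + 5)*3) = ((11 + 22) + 172)/(-224 + 1*3) = (33 + 172)/(-224 + 3) = 205/(-221) = 205*(-1/221) = -205/221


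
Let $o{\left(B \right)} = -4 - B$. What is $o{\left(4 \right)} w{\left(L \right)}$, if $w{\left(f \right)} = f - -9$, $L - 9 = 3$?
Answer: $-168$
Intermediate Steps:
$L = 12$ ($L = 9 + 3 = 12$)
$w{\left(f \right)} = 9 + f$ ($w{\left(f \right)} = f + 9 = 9 + f$)
$o{\left(4 \right)} w{\left(L \right)} = \left(-4 - 4\right) \left(9 + 12\right) = \left(-4 - 4\right) 21 = \left(-8\right) 21 = -168$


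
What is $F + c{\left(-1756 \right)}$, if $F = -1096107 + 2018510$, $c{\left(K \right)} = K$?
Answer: $920647$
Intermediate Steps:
$F = 922403$
$F + c{\left(-1756 \right)} = 922403 - 1756 = 920647$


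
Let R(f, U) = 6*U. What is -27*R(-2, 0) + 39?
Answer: 39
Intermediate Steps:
-27*R(-2, 0) + 39 = -162*0 + 39 = -27*0 + 39 = 0 + 39 = 39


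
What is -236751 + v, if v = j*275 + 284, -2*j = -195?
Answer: -419309/2 ≈ -2.0965e+5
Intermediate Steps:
j = 195/2 (j = -½*(-195) = 195/2 ≈ 97.500)
v = 54193/2 (v = (195/2)*275 + 284 = 53625/2 + 284 = 54193/2 ≈ 27097.)
-236751 + v = -236751 + 54193/2 = -419309/2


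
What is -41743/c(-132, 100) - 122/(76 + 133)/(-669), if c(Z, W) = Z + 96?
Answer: 1945517465/1677852 ≈ 1159.5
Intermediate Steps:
c(Z, W) = 96 + Z
-41743/c(-132, 100) - 122/(76 + 133)/(-669) = -41743/(96 - 132) - 122/(76 + 133)/(-669) = -41743/(-36) - 122/209*(-1/669) = -41743*(-1/36) - 122*1/209*(-1/669) = 41743/36 - 122/209*(-1/669) = 41743/36 + 122/139821 = 1945517465/1677852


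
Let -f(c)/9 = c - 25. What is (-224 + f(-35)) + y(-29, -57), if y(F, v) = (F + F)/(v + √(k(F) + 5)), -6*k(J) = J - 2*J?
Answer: 6179624/19493 + 58*√6/19493 ≈ 317.02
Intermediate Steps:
k(J) = J/6 (k(J) = -(J - 2*J)/6 = -(-1)*J/6 = J/6)
f(c) = 225 - 9*c (f(c) = -9*(c - 25) = -9*(-25 + c) = 225 - 9*c)
y(F, v) = 2*F/(v + √(5 + F/6)) (y(F, v) = (F + F)/(v + √(F/6 + 5)) = (2*F)/(v + √(5 + F/6)) = 2*F/(v + √(5 + F/6)))
(-224 + f(-35)) + y(-29, -57) = (-224 + (225 - 9*(-35))) + 12*(-29)/(6*(-57) + √6*√(30 - 29)) = (-224 + (225 + 315)) + 12*(-29)/(-342 + √6*√1) = (-224 + 540) + 12*(-29)/(-342 + √6*1) = 316 + 12*(-29)/(-342 + √6) = 316 - 348/(-342 + √6)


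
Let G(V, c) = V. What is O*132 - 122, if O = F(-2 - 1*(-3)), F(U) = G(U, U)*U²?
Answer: 10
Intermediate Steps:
F(U) = U³ (F(U) = U*U² = U³)
O = 1 (O = (-2 - 1*(-3))³ = (-2 + 3)³ = 1³ = 1)
O*132 - 122 = 1*132 - 122 = 132 - 122 = 10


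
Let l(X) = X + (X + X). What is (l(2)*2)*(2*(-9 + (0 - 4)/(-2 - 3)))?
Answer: -984/5 ≈ -196.80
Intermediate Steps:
l(X) = 3*X (l(X) = X + 2*X = 3*X)
(l(2)*2)*(2*(-9 + (0 - 4)/(-2 - 3))) = ((3*2)*2)*(2*(-9 + (0 - 4)/(-2 - 3))) = (6*2)*(2*(-9 - 4/(-5))) = 12*(2*(-9 - 4*(-⅕))) = 12*(2*(-9 + ⅘)) = 12*(2*(-41/5)) = 12*(-82/5) = -984/5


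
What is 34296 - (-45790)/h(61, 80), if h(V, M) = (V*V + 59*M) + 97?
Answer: 146432519/4269 ≈ 34301.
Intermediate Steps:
h(V, M) = 97 + V² + 59*M (h(V, M) = (V² + 59*M) + 97 = 97 + V² + 59*M)
34296 - (-45790)/h(61, 80) = 34296 - (-45790)/(97 + 61² + 59*80) = 34296 - (-45790)/(97 + 3721 + 4720) = 34296 - (-45790)/8538 = 34296 - 1*(-22895/4269) = 34296 + 22895/4269 = 146432519/4269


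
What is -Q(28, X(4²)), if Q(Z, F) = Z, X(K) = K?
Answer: -28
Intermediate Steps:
-Q(28, X(4²)) = -1*28 = -28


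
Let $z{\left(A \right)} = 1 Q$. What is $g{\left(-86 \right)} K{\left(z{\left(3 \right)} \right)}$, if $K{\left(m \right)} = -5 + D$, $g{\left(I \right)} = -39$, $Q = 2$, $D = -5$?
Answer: $390$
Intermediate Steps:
$z{\left(A \right)} = 2$ ($z{\left(A \right)} = 1 \cdot 2 = 2$)
$K{\left(m \right)} = -10$ ($K{\left(m \right)} = -5 - 5 = -10$)
$g{\left(-86 \right)} K{\left(z{\left(3 \right)} \right)} = \left(-39\right) \left(-10\right) = 390$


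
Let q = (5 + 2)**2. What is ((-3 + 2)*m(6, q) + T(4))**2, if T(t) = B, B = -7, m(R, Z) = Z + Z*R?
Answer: 122500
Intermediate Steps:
q = 49 (q = 7**2 = 49)
m(R, Z) = Z + R*Z
T(t) = -7
((-3 + 2)*m(6, q) + T(4))**2 = ((-3 + 2)*(49*(1 + 6)) - 7)**2 = (-49*7 - 7)**2 = (-1*343 - 7)**2 = (-343 - 7)**2 = (-350)**2 = 122500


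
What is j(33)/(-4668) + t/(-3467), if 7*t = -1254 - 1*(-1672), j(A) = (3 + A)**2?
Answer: -2783654/9440641 ≈ -0.29486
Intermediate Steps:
t = 418/7 (t = (-1254 - 1*(-1672))/7 = (-1254 + 1672)/7 = (1/7)*418 = 418/7 ≈ 59.714)
j(33)/(-4668) + t/(-3467) = (3 + 33)**2/(-4668) + (418/7)/(-3467) = 36**2*(-1/4668) + (418/7)*(-1/3467) = 1296*(-1/4668) - 418/24269 = -108/389 - 418/24269 = -2783654/9440641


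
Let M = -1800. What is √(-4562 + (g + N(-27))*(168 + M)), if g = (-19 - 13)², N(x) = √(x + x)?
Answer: √(-1675730 - 4896*I*√6) ≈ 4.632 - 1294.5*I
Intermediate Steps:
N(x) = √2*√x (N(x) = √(2*x) = √2*√x)
g = 1024 (g = (-32)² = 1024)
√(-4562 + (g + N(-27))*(168 + M)) = √(-4562 + (1024 + √2*√(-27))*(168 - 1800)) = √(-4562 + (1024 + √2*(3*I*√3))*(-1632)) = √(-4562 + (1024 + 3*I*√6)*(-1632)) = √(-4562 + (-1671168 - 4896*I*√6)) = √(-1675730 - 4896*I*√6)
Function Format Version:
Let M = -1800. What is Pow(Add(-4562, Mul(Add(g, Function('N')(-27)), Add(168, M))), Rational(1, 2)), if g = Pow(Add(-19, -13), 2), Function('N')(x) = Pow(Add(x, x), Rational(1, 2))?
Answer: Pow(Add(-1675730, Mul(-4896, I, Pow(6, Rational(1, 2)))), Rational(1, 2)) ≈ Add(4.632, Mul(-1294.5, I))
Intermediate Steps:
Function('N')(x) = Mul(Pow(2, Rational(1, 2)), Pow(x, Rational(1, 2))) (Function('N')(x) = Pow(Mul(2, x), Rational(1, 2)) = Mul(Pow(2, Rational(1, 2)), Pow(x, Rational(1, 2))))
g = 1024 (g = Pow(-32, 2) = 1024)
Pow(Add(-4562, Mul(Add(g, Function('N')(-27)), Add(168, M))), Rational(1, 2)) = Pow(Add(-4562, Mul(Add(1024, Mul(Pow(2, Rational(1, 2)), Pow(-27, Rational(1, 2)))), Add(168, -1800))), Rational(1, 2)) = Pow(Add(-4562, Mul(Add(1024, Mul(Pow(2, Rational(1, 2)), Mul(3, I, Pow(3, Rational(1, 2))))), -1632)), Rational(1, 2)) = Pow(Add(-4562, Mul(Add(1024, Mul(3, I, Pow(6, Rational(1, 2)))), -1632)), Rational(1, 2)) = Pow(Add(-4562, Add(-1671168, Mul(-4896, I, Pow(6, Rational(1, 2))))), Rational(1, 2)) = Pow(Add(-1675730, Mul(-4896, I, Pow(6, Rational(1, 2)))), Rational(1, 2))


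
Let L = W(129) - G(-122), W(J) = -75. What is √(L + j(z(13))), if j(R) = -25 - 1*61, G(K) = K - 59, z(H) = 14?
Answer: 2*√5 ≈ 4.4721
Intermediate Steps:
G(K) = -59 + K
L = 106 (L = -75 - (-59 - 122) = -75 - 1*(-181) = -75 + 181 = 106)
j(R) = -86 (j(R) = -25 - 61 = -86)
√(L + j(z(13))) = √(106 - 86) = √20 = 2*√5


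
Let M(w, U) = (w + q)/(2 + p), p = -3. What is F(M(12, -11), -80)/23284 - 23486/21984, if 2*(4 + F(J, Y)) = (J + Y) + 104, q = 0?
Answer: -68350507/63984432 ≈ -1.0682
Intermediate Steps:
M(w, U) = -w (M(w, U) = (w + 0)/(2 - 3) = w/(-1) = w*(-1) = -w)
F(J, Y) = 48 + J/2 + Y/2 (F(J, Y) = -4 + ((J + Y) + 104)/2 = -4 + (104 + J + Y)/2 = -4 + (52 + J/2 + Y/2) = 48 + J/2 + Y/2)
F(M(12, -11), -80)/23284 - 23486/21984 = (48 + (-1*12)/2 + (½)*(-80))/23284 - 23486/21984 = (48 + (½)*(-12) - 40)*(1/23284) - 23486*1/21984 = (48 - 6 - 40)*(1/23284) - 11743/10992 = 2*(1/23284) - 11743/10992 = 1/11642 - 11743/10992 = -68350507/63984432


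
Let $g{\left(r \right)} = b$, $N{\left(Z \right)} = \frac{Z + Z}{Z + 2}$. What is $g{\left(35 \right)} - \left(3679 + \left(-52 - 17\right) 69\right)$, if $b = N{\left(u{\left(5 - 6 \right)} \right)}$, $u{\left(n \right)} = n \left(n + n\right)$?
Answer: $1083$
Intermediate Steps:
$u{\left(n \right)} = 2 n^{2}$ ($u{\left(n \right)} = n 2 n = 2 n^{2}$)
$N{\left(Z \right)} = \frac{2 Z}{2 + Z}$
$b = 1$ ($b = \frac{2 \cdot 2 \left(5 - 6\right)^{2}}{2 + 2 \left(5 - 6\right)^{2}} = \frac{2 \cdot 2 \left(-1\right)^{2}}{2 + 2 \left(-1\right)^{2}} = \frac{2 \cdot 2 \cdot 1}{2 + 2 \cdot 1} = 2 \cdot 2 \frac{1}{2 + 2} = 2 \cdot 2 \cdot \frac{1}{4} = 1$)
$g{\left(r \right)} = 1$
$g{\left(35 \right)} - \left(3679 + \left(-52 - 17\right) 69\right) = 1 - \left(3679 + \left(-52 - 17\right) 69\right) = 1 - \left(3679 - 4761\right) = 1 - -1082 = 1 + \left(-3679 + 4761\right) = 1 + 1082 = 1083$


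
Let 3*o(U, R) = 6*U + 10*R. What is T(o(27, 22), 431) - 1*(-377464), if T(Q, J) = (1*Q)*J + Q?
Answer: 432472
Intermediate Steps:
o(U, R) = 2*U + 10*R/3 (o(U, R) = (6*U + 10*R)/3 = 2*U + 10*R/3)
T(Q, J) = Q + J*Q (T(Q, J) = Q*J + Q = J*Q + Q = Q + J*Q)
T(o(27, 22), 431) - 1*(-377464) = (2*27 + (10/3)*22)*(1 + 431) - 1*(-377464) = (54 + 220/3)*432 + 377464 = (382/3)*432 + 377464 = 55008 + 377464 = 432472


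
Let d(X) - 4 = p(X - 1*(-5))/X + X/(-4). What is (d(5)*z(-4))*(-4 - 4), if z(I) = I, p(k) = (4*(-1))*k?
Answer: -168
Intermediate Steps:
p(k) = -4*k
d(X) = 4 - X/4 + (-20 - 4*X)/X (d(X) = 4 + ((-4*(X - 1*(-5)))/X + X/(-4)) = 4 + ((-4*(X + 5))/X + X*(-¼)) = 4 + ((-4*(5 + X))/X - X/4) = 4 + ((-20 - 4*X)/X - X/4) = 4 + (-X/4 + (-20 - 4*X)/X) = 4 - X/4 + (-20 - 4*X)/X)
(d(5)*z(-4))*(-4 - 4) = ((-20/5 - ¼*5)*(-4))*(-4 - 4) = ((-20*⅕ - 5/4)*(-4))*(-8) = ((-4 - 5/4)*(-4))*(-8) = -21/4*(-4)*(-8) = 21*(-8) = -168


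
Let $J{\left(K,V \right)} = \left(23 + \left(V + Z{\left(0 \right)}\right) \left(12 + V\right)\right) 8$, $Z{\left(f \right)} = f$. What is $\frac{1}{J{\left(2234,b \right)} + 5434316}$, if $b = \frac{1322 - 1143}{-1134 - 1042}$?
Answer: $\frac{591872}{3216523741993} \approx 1.8401 \cdot 10^{-7}$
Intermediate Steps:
$b = - \frac{179}{2176}$ ($b = \frac{179}{-2176} = 179 \left(- \frac{1}{2176}\right) = - \frac{179}{2176} \approx -0.082261$)
$J{\left(K,V \right)} = 184 + 8 V \left(12 + V\right)$ ($J{\left(K,V \right)} = \left(23 + \left(V + 0\right) \left(12 + V\right)\right) 8 = \left(23 + V \left(12 + V\right)\right) 8 = 184 + 8 V \left(12 + V\right)$)
$\frac{1}{J{\left(2234,b \right)} + 5434316} = \frac{1}{\left(184 + 8 \left(- \frac{179}{2176}\right)^{2} + 96 \left(- \frac{179}{2176}\right)\right) + 5434316} = \frac{1}{\left(184 + 8 \cdot \frac{32041}{4734976} - \frac{537}{68}\right) + 5434316} = \frac{1}{\left(184 + \frac{32041}{591872} - \frac{537}{68}\right) + 5434316} = \frac{1}{\frac{104262441}{591872} + 5434316} = \frac{1}{\frac{3216523741993}{591872}} = \frac{591872}{3216523741993}$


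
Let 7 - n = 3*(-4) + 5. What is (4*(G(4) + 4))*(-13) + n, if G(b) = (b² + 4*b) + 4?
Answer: -2066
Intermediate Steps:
G(b) = 4 + b² + 4*b
n = 14 (n = 7 - (3*(-4) + 5) = 7 - (-12 + 5) = 7 - 1*(-7) = 7 + 7 = 14)
(4*(G(4) + 4))*(-13) + n = (4*((4 + 4² + 4*4) + 4))*(-13) + 14 = (4*((4 + 16 + 16) + 4))*(-13) + 14 = (4*(36 + 4))*(-13) + 14 = (4*40)*(-13) + 14 = 160*(-13) + 14 = -2080 + 14 = -2066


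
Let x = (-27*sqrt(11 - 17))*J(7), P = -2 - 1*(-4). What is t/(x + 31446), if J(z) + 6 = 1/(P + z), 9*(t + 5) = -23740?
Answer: -41552395/494501301 + 1260605*I*sqrt(6)/2967007806 ≈ -0.084029 + 0.0010407*I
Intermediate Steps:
t = -23785/9 (t = -5 + (1/9)*(-23740) = -5 - 23740/9 = -23785/9 ≈ -2642.8)
P = 2 (P = -2 + 4 = 2)
J(z) = -6 + 1/(2 + z)
x = 159*I*sqrt(6) (x = (-27*sqrt(11 - 17))*((-11 - 6*7)/(2 + 7)) = (-27*I*sqrt(6))*((-11 - 42)/9) = (-27*I*sqrt(6))*((1/9)*(-53)) = -27*I*sqrt(6)*(-53/9) = 159*I*sqrt(6) ≈ 389.47*I)
t/(x + 31446) = -23785/(9*(159*I*sqrt(6) + 31446)) = -23785/(9*(31446 + 159*I*sqrt(6)))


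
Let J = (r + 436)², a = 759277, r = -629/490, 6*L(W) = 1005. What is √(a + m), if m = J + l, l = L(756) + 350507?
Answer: 11*√2577463151/490 ≈ 1139.7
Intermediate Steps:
L(W) = 335/2 (L(W) = (⅙)*1005 = 335/2)
r = -629/490 (r = -629*1/490 = -629/490 ≈ -1.2837)
l = 701349/2 (l = 335/2 + 350507 = 701349/2 ≈ 3.5067e+5)
J = 45373686121/240100 (J = (-629/490 + 436)² = (213011/490)² = 45373686121/240100 ≈ 1.8898e+5)
m = 129570633571/240100 (m = 45373686121/240100 + 701349/2 = 129570633571/240100 ≈ 5.3965e+5)
√(a + m) = √(759277 + 129570633571/240100) = √(311873041271/240100) = 11*√2577463151/490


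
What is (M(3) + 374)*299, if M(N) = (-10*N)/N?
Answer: 108836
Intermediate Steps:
M(N) = -10
(M(3) + 374)*299 = (-10 + 374)*299 = 364*299 = 108836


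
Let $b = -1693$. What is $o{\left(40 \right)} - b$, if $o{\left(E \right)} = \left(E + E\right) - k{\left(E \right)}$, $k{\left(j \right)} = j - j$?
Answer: $1773$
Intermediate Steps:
$k{\left(j \right)} = 0$
$o{\left(E \right)} = 2 E$ ($o{\left(E \right)} = \left(E + E\right) - 0 = 2 E + 0 = 2 E$)
$o{\left(40 \right)} - b = 2 \cdot 40 - -1693 = 80 + 1693 = 1773$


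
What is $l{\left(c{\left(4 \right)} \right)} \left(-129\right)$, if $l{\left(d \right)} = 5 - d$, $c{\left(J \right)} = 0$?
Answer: $-645$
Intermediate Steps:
$l{\left(c{\left(4 \right)} \right)} \left(-129\right) = \left(5 - 0\right) \left(-129\right) = \left(5 + 0\right) \left(-129\right) = 5 \left(-129\right) = -645$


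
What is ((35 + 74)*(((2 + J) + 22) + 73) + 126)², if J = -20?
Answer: 72573361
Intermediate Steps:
((35 + 74)*(((2 + J) + 22) + 73) + 126)² = ((35 + 74)*(((2 - 20) + 22) + 73) + 126)² = (109*((-18 + 22) + 73) + 126)² = (109*(4 + 73) + 126)² = (109*77 + 126)² = (8393 + 126)² = 8519² = 72573361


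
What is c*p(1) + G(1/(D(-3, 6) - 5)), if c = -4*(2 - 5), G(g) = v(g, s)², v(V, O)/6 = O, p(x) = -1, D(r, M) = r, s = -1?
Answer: 24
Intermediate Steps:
v(V, O) = 6*O
G(g) = 36 (G(g) = (6*(-1))² = (-6)² = 36)
c = 12 (c = -4*(-3) = 12)
c*p(1) + G(1/(D(-3, 6) - 5)) = 12*(-1) + 36 = -12 + 36 = 24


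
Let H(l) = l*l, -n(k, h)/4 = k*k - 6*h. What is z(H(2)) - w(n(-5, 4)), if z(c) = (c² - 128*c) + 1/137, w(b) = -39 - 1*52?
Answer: -55484/137 ≈ -404.99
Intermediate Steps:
n(k, h) = -4*k² + 24*h (n(k, h) = -4*(k*k - 6*h) = -4*(k² - 6*h) = -4*k² + 24*h)
H(l) = l²
w(b) = -91 (w(b) = -39 - 52 = -91)
z(c) = 1/137 + c² - 128*c (z(c) = (c² - 128*c) + 1/137 = 1/137 + c² - 128*c)
z(H(2)) - w(n(-5, 4)) = (1/137 + (2²)² - 128*2²) - 1*(-91) = (1/137 + 4² - 128*4) + 91 = (1/137 + 16 - 512) + 91 = -67951/137 + 91 = -55484/137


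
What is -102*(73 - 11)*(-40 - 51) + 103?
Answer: 575587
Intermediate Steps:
-102*(73 - 11)*(-40 - 51) + 103 = -6324*(-91) + 103 = -102*(-5642) + 103 = 575484 + 103 = 575587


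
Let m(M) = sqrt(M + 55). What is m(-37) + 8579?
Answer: 8579 + 3*sqrt(2) ≈ 8583.3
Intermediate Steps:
m(M) = sqrt(55 + M)
m(-37) + 8579 = sqrt(55 - 37) + 8579 = sqrt(18) + 8579 = 3*sqrt(2) + 8579 = 8579 + 3*sqrt(2)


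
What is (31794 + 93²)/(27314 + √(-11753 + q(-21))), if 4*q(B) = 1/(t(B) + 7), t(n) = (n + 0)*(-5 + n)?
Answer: 2443508145624/1650298763987 - 80886*I*√14376692155/1650298763987 ≈ 1.4806 - 0.0058768*I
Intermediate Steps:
t(n) = n*(-5 + n)
q(B) = 1/(4*(7 + B*(-5 + B))) (q(B) = 1/(4*(B*(-5 + B) + 7)) = 1/(4*(7 + B*(-5 + B))))
(31794 + 93²)/(27314 + √(-11753 + q(-21))) = (31794 + 93²)/(27314 + √(-11753 + 1/(4*(7 - 21*(-5 - 21))))) = (31794 + 8649)/(27314 + √(-11753 + 1/(4*(7 - 21*(-26))))) = 40443/(27314 + √(-11753 + 1/(4*(7 + 546)))) = 40443/(27314 + √(-11753 + (¼)/553)) = 40443/(27314 + √(-11753 + (¼)*(1/553))) = 40443/(27314 + √(-11753 + 1/2212)) = 40443/(27314 + √(-25997635/2212)) = 40443/(27314 + I*√14376692155/1106)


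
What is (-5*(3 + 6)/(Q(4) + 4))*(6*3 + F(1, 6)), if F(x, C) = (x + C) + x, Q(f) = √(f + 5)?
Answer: -1170/7 ≈ -167.14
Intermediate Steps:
Q(f) = √(5 + f)
F(x, C) = C + 2*x (F(x, C) = (C + x) + x = C + 2*x)
(-5*(3 + 6)/(Q(4) + 4))*(6*3 + F(1, 6)) = (-5*(3 + 6)/(√(5 + 4) + 4))*(6*3 + (6 + 2*1)) = (-45/(√9 + 4))*(18 + (6 + 2)) = (-45/(3 + 4))*(18 + 8) = -45/7*26 = -1170/7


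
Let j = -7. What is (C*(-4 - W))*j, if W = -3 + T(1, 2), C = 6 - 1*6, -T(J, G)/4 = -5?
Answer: 0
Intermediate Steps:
T(J, G) = 20 (T(J, G) = -4*(-5) = 20)
C = 0 (C = 6 - 6 = 0)
W = 17 (W = -3 + 20 = 17)
(C*(-4 - W))*j = (0*(-4 - 1*17))*(-7) = (0*(-4 - 17))*(-7) = (0*(-21))*(-7) = 0*(-7) = 0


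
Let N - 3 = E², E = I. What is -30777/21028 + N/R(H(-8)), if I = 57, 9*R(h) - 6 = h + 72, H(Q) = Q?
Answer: 6258093/15020 ≈ 416.65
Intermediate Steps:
R(h) = 26/3 + h/9 (R(h) = ⅔ + (h + 72)/9 = ⅔ + (72 + h)/9 = ⅔ + (8 + h/9) = 26/3 + h/9)
E = 57
N = 3252 (N = 3 + 57² = 3 + 3249 = 3252)
-30777/21028 + N/R(H(-8)) = -30777/21028 + 3252/(26/3 + (⅑)*(-8)) = -30777*1/21028 + 3252/(26/3 - 8/9) = -30777/21028 + 3252/(70/9) = -30777/21028 + 3252*(9/70) = -30777/21028 + 14634/35 = 6258093/15020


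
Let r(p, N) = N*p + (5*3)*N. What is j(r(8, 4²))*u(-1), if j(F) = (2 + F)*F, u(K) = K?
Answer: -136160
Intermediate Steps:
r(p, N) = 15*N + N*p (r(p, N) = N*p + 15*N = 15*N + N*p)
j(F) = F*(2 + F)
j(r(8, 4²))*u(-1) = ((4²*(15 + 8))*(2 + 4²*(15 + 8)))*(-1) = ((16*23)*(2 + 16*23))*(-1) = (368*(2 + 368))*(-1) = (368*370)*(-1) = 136160*(-1) = -136160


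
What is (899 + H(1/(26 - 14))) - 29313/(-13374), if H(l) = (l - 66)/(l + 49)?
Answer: 787596293/875254 ≈ 899.85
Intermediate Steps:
H(l) = (-66 + l)/(49 + l)
(899 + H(1/(26 - 14))) - 29313/(-13374) = (899 + (-66 + 1/(26 - 14))/(49 + 1/(26 - 14))) - 29313/(-13374) = (899 + (-66 + 1/12)/(49 + 1/12)) - 29313*(-1/13374) = (899 + (-66 + 1/12)/(49 + 1/12)) + 3257/1486 = (899 - 791/12/(589/12)) + 3257/1486 = (899 + (12/589)*(-791/12)) + 3257/1486 = (899 - 791/589) + 3257/1486 = 528720/589 + 3257/1486 = 787596293/875254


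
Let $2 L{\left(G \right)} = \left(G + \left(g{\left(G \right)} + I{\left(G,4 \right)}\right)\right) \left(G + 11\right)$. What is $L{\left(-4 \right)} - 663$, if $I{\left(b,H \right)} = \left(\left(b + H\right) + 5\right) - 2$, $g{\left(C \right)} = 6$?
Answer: $- \frac{1291}{2} \approx -645.5$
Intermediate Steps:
$I{\left(b,H \right)} = 3 + H + b$ ($I{\left(b,H \right)} = \left(\left(H + b\right) + 5\right) - 2 = \left(5 + H + b\right) - 2 = 3 + H + b$)
$L{\left(G \right)} = \frac{\left(11 + G\right) \left(13 + 2 G\right)}{2}$ ($L{\left(G \right)} = \frac{\left(G + \left(6 + \left(3 + 4 + G\right)\right)\right) \left(G + 11\right)}{2} = \frac{\left(G + \left(6 + \left(7 + G\right)\right)\right) \left(11 + G\right)}{2} = \frac{\left(G + \left(13 + G\right)\right) \left(11 + G\right)}{2} = \frac{\left(13 + 2 G\right) \left(11 + G\right)}{2} = \frac{\left(11 + G\right) \left(13 + 2 G\right)}{2}$)
$L{\left(-4 \right)} - 663 = \left(\frac{143}{2} + \left(-4\right)^{2} + \frac{35}{2} \left(-4\right)\right) - 663 = \left(\frac{143}{2} + 16 - 70\right) - 663 = \frac{35}{2} - 663 = - \frac{1291}{2}$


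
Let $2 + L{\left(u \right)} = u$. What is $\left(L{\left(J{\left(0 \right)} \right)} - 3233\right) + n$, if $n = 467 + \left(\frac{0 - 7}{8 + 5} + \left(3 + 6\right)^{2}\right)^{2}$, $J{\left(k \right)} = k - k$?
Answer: $\frac{626324}{169} \approx 3706.1$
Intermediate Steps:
$J{\left(k \right)} = 0$
$L{\left(u \right)} = -2 + u$
$n = \frac{1173039}{169}$ ($n = 467 + \left(- \frac{7}{13} + 9^{2}\right)^{2} = 467 + \left(\left(-7\right) \frac{1}{13} + 81\right)^{2} = 467 + \left(- \frac{7}{13} + 81\right)^{2} = 467 + \left(\frac{1046}{13}\right)^{2} = 467 + \frac{1094116}{169} = \frac{1173039}{169} \approx 6941.1$)
$\left(L{\left(J{\left(0 \right)} \right)} - 3233\right) + n = \left(\left(-2 + 0\right) - 3233\right) + \frac{1173039}{169} = \left(-2 - 3233\right) + \frac{1173039}{169} = -3235 + \frac{1173039}{169} = \frac{626324}{169}$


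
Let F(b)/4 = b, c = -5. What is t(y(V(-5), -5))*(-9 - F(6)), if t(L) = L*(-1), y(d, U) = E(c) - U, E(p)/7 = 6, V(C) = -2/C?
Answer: 1551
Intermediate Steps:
E(p) = 42 (E(p) = 7*6 = 42)
y(d, U) = 42 - U
F(b) = 4*b
t(L) = -L
t(y(V(-5), -5))*(-9 - F(6)) = (-(42 - 1*(-5)))*(-9 - 4*6) = (-(42 + 5))*(-9 - 1*24) = (-1*47)*(-9 - 24) = -47*(-33) = 1551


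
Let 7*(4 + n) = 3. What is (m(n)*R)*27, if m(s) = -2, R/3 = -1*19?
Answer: 3078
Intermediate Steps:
n = -25/7 (n = -4 + (⅐)*3 = -4 + 3/7 = -25/7 ≈ -3.5714)
R = -57 (R = 3*(-1*19) = 3*(-19) = -57)
(m(n)*R)*27 = -2*(-57)*27 = 114*27 = 3078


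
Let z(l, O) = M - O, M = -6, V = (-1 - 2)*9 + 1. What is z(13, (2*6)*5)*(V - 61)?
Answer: 5742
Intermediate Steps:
V = -26 (V = -3*9 + 1 = -27 + 1 = -26)
z(l, O) = -6 - O
z(13, (2*6)*5)*(V - 61) = (-6 - 2*6*5)*(-26 - 61) = (-6 - 12*5)*(-87) = (-6 - 1*60)*(-87) = (-6 - 60)*(-87) = -66*(-87) = 5742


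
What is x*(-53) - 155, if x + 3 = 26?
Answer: -1374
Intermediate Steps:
x = 23 (x = -3 + 26 = 23)
x*(-53) - 155 = 23*(-53) - 155 = -1219 - 155 = -1374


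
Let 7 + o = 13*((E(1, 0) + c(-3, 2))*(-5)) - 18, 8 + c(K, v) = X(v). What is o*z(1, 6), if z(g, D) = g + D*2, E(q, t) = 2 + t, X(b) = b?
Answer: 3055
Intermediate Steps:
c(K, v) = -8 + v
z(g, D) = g + 2*D
o = 235 (o = -7 + (13*(((2 + 0) + (-8 + 2))*(-5)) - 18) = -7 + (13*((2 - 6)*(-5)) - 18) = -7 + (13*(-4*(-5)) - 18) = -7 + (13*20 - 18) = -7 + (260 - 18) = -7 + 242 = 235)
o*z(1, 6) = 235*(1 + 2*6) = 235*(1 + 12) = 235*13 = 3055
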